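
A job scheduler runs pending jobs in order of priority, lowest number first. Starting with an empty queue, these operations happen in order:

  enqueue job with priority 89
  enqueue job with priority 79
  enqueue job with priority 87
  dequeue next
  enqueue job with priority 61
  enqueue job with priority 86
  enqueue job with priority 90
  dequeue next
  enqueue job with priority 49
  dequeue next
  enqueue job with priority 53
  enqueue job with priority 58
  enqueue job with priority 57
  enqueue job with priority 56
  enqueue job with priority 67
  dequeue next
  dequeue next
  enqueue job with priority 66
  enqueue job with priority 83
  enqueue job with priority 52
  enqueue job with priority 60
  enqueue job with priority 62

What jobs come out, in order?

insert 89 → {89}
insert 79 → {79, 89}
insert 87 → {79, 87, 89}
dequeue next → 79; now {87, 89}
insert 61 → {61, 87, 89}
insert 86 → {61, 86, 87, 89}
insert 90 → {61, 86, 87, 89, 90}
dequeue next → 61; now {86, 87, 89, 90}
insert 49 → {49, 86, 87, 89, 90}
dequeue next → 49; now {86, 87, 89, 90}
insert 53 → {53, 86, 87, 89, 90}
insert 58 → {53, 58, 86, 87, 89, 90}
insert 57 → {53, 57, 58, 86, 87, 89, 90}
insert 56 → {53, 56, 57, 58, 86, 87, 89, 90}
insert 67 → {53, 56, 57, 58, 67, 86, 87, 89, 90}
dequeue next → 53; now {56, 57, 58, 67, 86, 87, 89, 90}
dequeue next → 56; now {57, 58, 67, 86, 87, 89, 90}
insert 66 → {57, 58, 66, 67, 86, 87, 89, 90}
insert 83 → {57, 58, 66, 67, 83, 86, 87, 89, 90}
insert 52 → {52, 57, 58, 66, 67, 83, 86, 87, 89, 90}
insert 60 → {52, 57, 58, 60, 66, 67, 83, 86, 87, 89, 90}
insert 62 → {52, 57, 58, 60, 62, 66, 67, 83, 86, 87, 89, 90}

79, 61, 49, 53, 56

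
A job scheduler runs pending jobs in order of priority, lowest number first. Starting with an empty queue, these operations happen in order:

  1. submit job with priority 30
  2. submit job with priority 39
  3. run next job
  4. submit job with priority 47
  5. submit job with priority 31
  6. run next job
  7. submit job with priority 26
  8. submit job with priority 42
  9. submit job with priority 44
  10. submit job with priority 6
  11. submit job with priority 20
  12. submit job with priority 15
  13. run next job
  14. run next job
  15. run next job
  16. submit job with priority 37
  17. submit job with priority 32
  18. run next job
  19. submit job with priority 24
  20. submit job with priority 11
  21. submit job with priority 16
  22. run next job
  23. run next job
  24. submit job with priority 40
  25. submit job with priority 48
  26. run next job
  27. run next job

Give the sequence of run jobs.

30, 31, 6, 15, 20, 26, 11, 16, 24, 32

insert 30 → {30}
insert 39 → {30, 39}
run next job → 30; now {39}
insert 47 → {39, 47}
insert 31 → {31, 39, 47}
run next job → 31; now {39, 47}
insert 26 → {26, 39, 47}
insert 42 → {26, 39, 42, 47}
insert 44 → {26, 39, 42, 44, 47}
insert 6 → {6, 26, 39, 42, 44, 47}
insert 20 → {6, 20, 26, 39, 42, 44, 47}
insert 15 → {6, 15, 20, 26, 39, 42, 44, 47}
run next job → 6; now {15, 20, 26, 39, 42, 44, 47}
run next job → 15; now {20, 26, 39, 42, 44, 47}
run next job → 20; now {26, 39, 42, 44, 47}
insert 37 → {26, 37, 39, 42, 44, 47}
insert 32 → {26, 32, 37, 39, 42, 44, 47}
run next job → 26; now {32, 37, 39, 42, 44, 47}
insert 24 → {24, 32, 37, 39, 42, 44, 47}
insert 11 → {11, 24, 32, 37, 39, 42, 44, 47}
insert 16 → {11, 16, 24, 32, 37, 39, 42, 44, 47}
run next job → 11; now {16, 24, 32, 37, 39, 42, 44, 47}
run next job → 16; now {24, 32, 37, 39, 42, 44, 47}
insert 40 → {24, 32, 37, 39, 40, 42, 44, 47}
insert 48 → {24, 32, 37, 39, 40, 42, 44, 47, 48}
run next job → 24; now {32, 37, 39, 40, 42, 44, 47, 48}
run next job → 32; now {37, 39, 40, 42, 44, 47, 48}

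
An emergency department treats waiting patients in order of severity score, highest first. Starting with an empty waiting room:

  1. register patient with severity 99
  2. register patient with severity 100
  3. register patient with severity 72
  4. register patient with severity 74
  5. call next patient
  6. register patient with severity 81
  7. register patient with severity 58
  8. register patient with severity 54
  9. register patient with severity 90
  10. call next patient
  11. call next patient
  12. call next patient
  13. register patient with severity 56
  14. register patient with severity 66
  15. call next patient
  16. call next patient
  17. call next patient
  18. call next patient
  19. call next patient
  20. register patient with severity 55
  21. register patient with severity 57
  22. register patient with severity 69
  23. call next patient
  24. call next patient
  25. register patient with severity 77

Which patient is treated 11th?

insert 99 → {99}
insert 100 → {100, 99}
insert 72 → {100, 99, 72}
insert 74 → {100, 99, 74, 72}
call next patient → 100; now {99, 74, 72}
insert 81 → {99, 81, 74, 72}
insert 58 → {99, 81, 74, 72, 58}
insert 54 → {99, 81, 74, 72, 58, 54}
insert 90 → {99, 90, 81, 74, 72, 58, 54}
call next patient → 99; now {90, 81, 74, 72, 58, 54}
call next patient → 90; now {81, 74, 72, 58, 54}
call next patient → 81; now {74, 72, 58, 54}
insert 56 → {74, 72, 58, 56, 54}
insert 66 → {74, 72, 66, 58, 56, 54}
call next patient → 74; now {72, 66, 58, 56, 54}
call next patient → 72; now {66, 58, 56, 54}
call next patient → 66; now {58, 56, 54}
call next patient → 58; now {56, 54}
call next patient → 56; now {54}
insert 55 → {55, 54}
insert 57 → {57, 55, 54}
insert 69 → {69, 57, 55, 54}
call next patient → 69; now {57, 55, 54}
call next patient → 57; now {55, 54}
insert 77 → {77, 55, 54}

57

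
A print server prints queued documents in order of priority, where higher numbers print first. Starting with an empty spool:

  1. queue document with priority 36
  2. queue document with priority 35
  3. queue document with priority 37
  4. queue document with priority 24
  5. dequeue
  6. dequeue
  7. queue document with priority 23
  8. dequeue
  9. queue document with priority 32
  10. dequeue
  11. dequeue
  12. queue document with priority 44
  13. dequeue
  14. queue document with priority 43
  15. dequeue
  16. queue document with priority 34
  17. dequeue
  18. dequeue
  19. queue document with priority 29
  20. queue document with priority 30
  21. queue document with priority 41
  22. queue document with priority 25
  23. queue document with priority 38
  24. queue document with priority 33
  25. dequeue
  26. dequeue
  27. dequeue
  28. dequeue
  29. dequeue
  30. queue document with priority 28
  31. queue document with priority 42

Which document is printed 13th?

insert 36 → {36}
insert 35 → {36, 35}
insert 37 → {37, 36, 35}
insert 24 → {37, 36, 35, 24}
dequeue → 37; now {36, 35, 24}
dequeue → 36; now {35, 24}
insert 23 → {35, 24, 23}
dequeue → 35; now {24, 23}
insert 32 → {32, 24, 23}
dequeue → 32; now {24, 23}
dequeue → 24; now {23}
insert 44 → {44, 23}
dequeue → 44; now {23}
insert 43 → {43, 23}
dequeue → 43; now {23}
insert 34 → {34, 23}
dequeue → 34; now {23}
dequeue → 23; now {}
insert 29 → {29}
insert 30 → {30, 29}
insert 41 → {41, 30, 29}
insert 25 → {41, 30, 29, 25}
insert 38 → {41, 38, 30, 29, 25}
insert 33 → {41, 38, 33, 30, 29, 25}
dequeue → 41; now {38, 33, 30, 29, 25}
dequeue → 38; now {33, 30, 29, 25}
dequeue → 33; now {30, 29, 25}
dequeue → 30; now {29, 25}
dequeue → 29; now {25}
insert 28 → {28, 25}
insert 42 → {42, 28, 25}

30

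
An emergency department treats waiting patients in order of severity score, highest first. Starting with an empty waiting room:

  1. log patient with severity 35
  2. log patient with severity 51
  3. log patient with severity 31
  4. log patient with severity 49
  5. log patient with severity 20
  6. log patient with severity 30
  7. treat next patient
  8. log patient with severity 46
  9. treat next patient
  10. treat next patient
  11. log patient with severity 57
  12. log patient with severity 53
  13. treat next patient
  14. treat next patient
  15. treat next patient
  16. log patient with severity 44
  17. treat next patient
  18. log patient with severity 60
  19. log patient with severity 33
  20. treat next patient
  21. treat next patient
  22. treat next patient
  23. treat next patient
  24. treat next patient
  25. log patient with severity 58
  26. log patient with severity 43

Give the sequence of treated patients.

insert 35 → {35}
insert 51 → {51, 35}
insert 31 → {51, 35, 31}
insert 49 → {51, 49, 35, 31}
insert 20 → {51, 49, 35, 31, 20}
insert 30 → {51, 49, 35, 31, 30, 20}
treat next patient → 51; now {49, 35, 31, 30, 20}
insert 46 → {49, 46, 35, 31, 30, 20}
treat next patient → 49; now {46, 35, 31, 30, 20}
treat next patient → 46; now {35, 31, 30, 20}
insert 57 → {57, 35, 31, 30, 20}
insert 53 → {57, 53, 35, 31, 30, 20}
treat next patient → 57; now {53, 35, 31, 30, 20}
treat next patient → 53; now {35, 31, 30, 20}
treat next patient → 35; now {31, 30, 20}
insert 44 → {44, 31, 30, 20}
treat next patient → 44; now {31, 30, 20}
insert 60 → {60, 31, 30, 20}
insert 33 → {60, 33, 31, 30, 20}
treat next patient → 60; now {33, 31, 30, 20}
treat next patient → 33; now {31, 30, 20}
treat next patient → 31; now {30, 20}
treat next patient → 30; now {20}
treat next patient → 20; now {}
insert 58 → {58}
insert 43 → {58, 43}

51 → 49 → 46 → 57 → 53 → 35 → 44 → 60 → 33 → 31 → 30 → 20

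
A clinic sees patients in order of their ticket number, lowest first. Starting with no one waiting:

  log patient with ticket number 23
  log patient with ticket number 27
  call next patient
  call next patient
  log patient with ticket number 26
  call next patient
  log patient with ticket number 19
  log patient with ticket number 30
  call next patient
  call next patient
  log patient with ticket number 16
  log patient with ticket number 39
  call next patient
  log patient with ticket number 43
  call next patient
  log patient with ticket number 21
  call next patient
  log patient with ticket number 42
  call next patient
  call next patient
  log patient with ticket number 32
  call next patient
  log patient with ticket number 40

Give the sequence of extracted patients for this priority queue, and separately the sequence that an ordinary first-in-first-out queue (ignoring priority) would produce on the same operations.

insert 23 → {23}
insert 27 → {23, 27}
call next patient → 23; now {27}
call next patient → 27; now {}
insert 26 → {26}
call next patient → 26; now {}
insert 19 → {19}
insert 30 → {19, 30}
call next patient → 19; now {30}
call next patient → 30; now {}
insert 16 → {16}
insert 39 → {16, 39}
call next patient → 16; now {39}
insert 43 → {39, 43}
call next patient → 39; now {43}
insert 21 → {21, 43}
call next patient → 21; now {43}
insert 42 → {42, 43}
call next patient → 42; now {43}
call next patient → 43; now {}
insert 32 → {32}
call next patient → 32; now {}
insert 40 → {40}

priority queue: [23, 27, 26, 19, 30, 16, 39, 21, 42, 43, 32]; FIFO queue: 23 → 27 → 26 → 19 → 30 → 16 → 39 → 43 → 21 → 42 → 32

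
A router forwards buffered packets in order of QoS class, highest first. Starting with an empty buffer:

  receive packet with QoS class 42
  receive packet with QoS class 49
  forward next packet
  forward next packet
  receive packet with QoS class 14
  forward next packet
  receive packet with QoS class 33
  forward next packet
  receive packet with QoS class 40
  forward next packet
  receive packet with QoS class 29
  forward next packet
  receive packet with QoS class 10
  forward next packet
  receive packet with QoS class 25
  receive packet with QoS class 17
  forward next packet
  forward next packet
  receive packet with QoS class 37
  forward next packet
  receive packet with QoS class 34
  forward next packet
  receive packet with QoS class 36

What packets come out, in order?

insert 42 → {42}
insert 49 → {49, 42}
forward next packet → 49; now {42}
forward next packet → 42; now {}
insert 14 → {14}
forward next packet → 14; now {}
insert 33 → {33}
forward next packet → 33; now {}
insert 40 → {40}
forward next packet → 40; now {}
insert 29 → {29}
forward next packet → 29; now {}
insert 10 → {10}
forward next packet → 10; now {}
insert 25 → {25}
insert 17 → {25, 17}
forward next packet → 25; now {17}
forward next packet → 17; now {}
insert 37 → {37}
forward next packet → 37; now {}
insert 34 → {34}
forward next packet → 34; now {}
insert 36 → {36}

49, 42, 14, 33, 40, 29, 10, 25, 17, 37, 34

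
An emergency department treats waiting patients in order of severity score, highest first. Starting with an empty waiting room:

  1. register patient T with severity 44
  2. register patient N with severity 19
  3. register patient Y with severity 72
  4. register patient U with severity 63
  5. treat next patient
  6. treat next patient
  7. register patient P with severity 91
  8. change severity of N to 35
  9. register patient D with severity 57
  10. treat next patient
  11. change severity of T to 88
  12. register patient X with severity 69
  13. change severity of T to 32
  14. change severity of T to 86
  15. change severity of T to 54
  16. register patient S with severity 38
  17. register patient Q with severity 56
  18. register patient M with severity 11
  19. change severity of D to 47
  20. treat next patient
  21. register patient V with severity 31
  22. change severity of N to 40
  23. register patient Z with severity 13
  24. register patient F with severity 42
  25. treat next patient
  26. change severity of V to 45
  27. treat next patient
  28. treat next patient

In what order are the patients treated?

Y → U → P → X → Q → T → D

add T (severity 44) → {T:44}
add N (severity 19) → {T:44, N:19}
add Y (severity 72) → {Y:72, T:44, N:19}
add U (severity 63) → {Y:72, U:63, T:44, N:19}
treat next patient → Y; now {U:63, T:44, N:19}
treat next patient → U; now {T:44, N:19}
add P (severity 91) → {P:91, T:44, N:19}
update N to severity 35 → {P:91, T:44, N:35}
add D (severity 57) → {P:91, D:57, T:44, N:35}
treat next patient → P; now {D:57, T:44, N:35}
update T to severity 88 → {T:88, D:57, N:35}
add X (severity 69) → {T:88, X:69, D:57, N:35}
update T to severity 32 → {X:69, D:57, N:35, T:32}
update T to severity 86 → {T:86, X:69, D:57, N:35}
update T to severity 54 → {X:69, D:57, T:54, N:35}
add S (severity 38) → {X:69, D:57, T:54, S:38, N:35}
add Q (severity 56) → {X:69, D:57, Q:56, T:54, S:38, N:35}
add M (severity 11) → {X:69, D:57, Q:56, T:54, S:38, N:35, M:11}
update D to severity 47 → {X:69, Q:56, T:54, D:47, S:38, N:35, M:11}
treat next patient → X; now {Q:56, T:54, D:47, S:38, N:35, M:11}
add V (severity 31) → {Q:56, T:54, D:47, S:38, N:35, V:31, M:11}
update N to severity 40 → {Q:56, T:54, D:47, N:40, S:38, V:31, M:11}
add Z (severity 13) → {Q:56, T:54, D:47, N:40, S:38, V:31, Z:13, M:11}
add F (severity 42) → {Q:56, T:54, D:47, F:42, N:40, S:38, V:31, Z:13, M:11}
treat next patient → Q; now {T:54, D:47, F:42, N:40, S:38, V:31, Z:13, M:11}
update V to severity 45 → {T:54, D:47, V:45, F:42, N:40, S:38, Z:13, M:11}
treat next patient → T; now {D:47, V:45, F:42, N:40, S:38, Z:13, M:11}
treat next patient → D; now {V:45, F:42, N:40, S:38, Z:13, M:11}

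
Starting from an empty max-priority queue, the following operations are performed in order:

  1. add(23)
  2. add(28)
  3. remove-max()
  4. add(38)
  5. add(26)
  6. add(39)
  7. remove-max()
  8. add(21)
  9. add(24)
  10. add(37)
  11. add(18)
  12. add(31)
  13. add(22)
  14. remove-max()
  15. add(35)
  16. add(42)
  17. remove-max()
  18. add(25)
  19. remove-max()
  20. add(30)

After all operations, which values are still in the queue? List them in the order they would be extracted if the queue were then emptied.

35, 31, 30, 26, 25, 24, 23, 22, 21, 18

insert 23 → {23}
insert 28 → {28, 23}
remove-max → 28; now {23}
insert 38 → {38, 23}
insert 26 → {38, 26, 23}
insert 39 → {39, 38, 26, 23}
remove-max → 39; now {38, 26, 23}
insert 21 → {38, 26, 23, 21}
insert 24 → {38, 26, 24, 23, 21}
insert 37 → {38, 37, 26, 24, 23, 21}
insert 18 → {38, 37, 26, 24, 23, 21, 18}
insert 31 → {38, 37, 31, 26, 24, 23, 21, 18}
insert 22 → {38, 37, 31, 26, 24, 23, 22, 21, 18}
remove-max → 38; now {37, 31, 26, 24, 23, 22, 21, 18}
insert 35 → {37, 35, 31, 26, 24, 23, 22, 21, 18}
insert 42 → {42, 37, 35, 31, 26, 24, 23, 22, 21, 18}
remove-max → 42; now {37, 35, 31, 26, 24, 23, 22, 21, 18}
insert 25 → {37, 35, 31, 26, 25, 24, 23, 22, 21, 18}
remove-max → 37; now {35, 31, 26, 25, 24, 23, 22, 21, 18}
insert 30 → {35, 31, 30, 26, 25, 24, 23, 22, 21, 18}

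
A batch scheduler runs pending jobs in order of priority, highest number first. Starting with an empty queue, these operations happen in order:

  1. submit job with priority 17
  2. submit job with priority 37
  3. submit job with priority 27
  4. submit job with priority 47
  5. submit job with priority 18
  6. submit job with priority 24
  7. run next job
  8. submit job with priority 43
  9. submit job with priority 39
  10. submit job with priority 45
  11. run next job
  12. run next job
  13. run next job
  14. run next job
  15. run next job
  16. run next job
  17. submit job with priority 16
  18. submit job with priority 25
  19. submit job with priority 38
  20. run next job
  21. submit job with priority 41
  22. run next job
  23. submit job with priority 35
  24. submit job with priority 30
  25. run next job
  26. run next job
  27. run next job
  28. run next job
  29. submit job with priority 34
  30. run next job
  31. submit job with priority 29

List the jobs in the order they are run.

insert 17 → {17}
insert 37 → {37, 17}
insert 27 → {37, 27, 17}
insert 47 → {47, 37, 27, 17}
insert 18 → {47, 37, 27, 18, 17}
insert 24 → {47, 37, 27, 24, 18, 17}
run next job → 47; now {37, 27, 24, 18, 17}
insert 43 → {43, 37, 27, 24, 18, 17}
insert 39 → {43, 39, 37, 27, 24, 18, 17}
insert 45 → {45, 43, 39, 37, 27, 24, 18, 17}
run next job → 45; now {43, 39, 37, 27, 24, 18, 17}
run next job → 43; now {39, 37, 27, 24, 18, 17}
run next job → 39; now {37, 27, 24, 18, 17}
run next job → 37; now {27, 24, 18, 17}
run next job → 27; now {24, 18, 17}
run next job → 24; now {18, 17}
insert 16 → {18, 17, 16}
insert 25 → {25, 18, 17, 16}
insert 38 → {38, 25, 18, 17, 16}
run next job → 38; now {25, 18, 17, 16}
insert 41 → {41, 25, 18, 17, 16}
run next job → 41; now {25, 18, 17, 16}
insert 35 → {35, 25, 18, 17, 16}
insert 30 → {35, 30, 25, 18, 17, 16}
run next job → 35; now {30, 25, 18, 17, 16}
run next job → 30; now {25, 18, 17, 16}
run next job → 25; now {18, 17, 16}
run next job → 18; now {17, 16}
insert 34 → {34, 17, 16}
run next job → 34; now {17, 16}
insert 29 → {29, 17, 16}

47 → 45 → 43 → 39 → 37 → 27 → 24 → 38 → 41 → 35 → 30 → 25 → 18 → 34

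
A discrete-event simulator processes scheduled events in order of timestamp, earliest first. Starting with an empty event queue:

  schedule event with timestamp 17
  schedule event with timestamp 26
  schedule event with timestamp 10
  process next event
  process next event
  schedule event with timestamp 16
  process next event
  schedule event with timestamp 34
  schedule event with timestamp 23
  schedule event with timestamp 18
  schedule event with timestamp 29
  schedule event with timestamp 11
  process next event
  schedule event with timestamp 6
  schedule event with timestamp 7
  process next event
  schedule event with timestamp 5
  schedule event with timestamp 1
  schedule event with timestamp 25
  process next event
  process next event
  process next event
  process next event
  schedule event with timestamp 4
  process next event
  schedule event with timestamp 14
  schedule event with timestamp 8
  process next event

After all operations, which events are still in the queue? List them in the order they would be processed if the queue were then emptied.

insert 17 → {17}
insert 26 → {17, 26}
insert 10 → {10, 17, 26}
process next event → 10; now {17, 26}
process next event → 17; now {26}
insert 16 → {16, 26}
process next event → 16; now {26}
insert 34 → {26, 34}
insert 23 → {23, 26, 34}
insert 18 → {18, 23, 26, 34}
insert 29 → {18, 23, 26, 29, 34}
insert 11 → {11, 18, 23, 26, 29, 34}
process next event → 11; now {18, 23, 26, 29, 34}
insert 6 → {6, 18, 23, 26, 29, 34}
insert 7 → {6, 7, 18, 23, 26, 29, 34}
process next event → 6; now {7, 18, 23, 26, 29, 34}
insert 5 → {5, 7, 18, 23, 26, 29, 34}
insert 1 → {1, 5, 7, 18, 23, 26, 29, 34}
insert 25 → {1, 5, 7, 18, 23, 25, 26, 29, 34}
process next event → 1; now {5, 7, 18, 23, 25, 26, 29, 34}
process next event → 5; now {7, 18, 23, 25, 26, 29, 34}
process next event → 7; now {18, 23, 25, 26, 29, 34}
process next event → 18; now {23, 25, 26, 29, 34}
insert 4 → {4, 23, 25, 26, 29, 34}
process next event → 4; now {23, 25, 26, 29, 34}
insert 14 → {14, 23, 25, 26, 29, 34}
insert 8 → {8, 14, 23, 25, 26, 29, 34}
process next event → 8; now {14, 23, 25, 26, 29, 34}

14 → 23 → 25 → 26 → 29 → 34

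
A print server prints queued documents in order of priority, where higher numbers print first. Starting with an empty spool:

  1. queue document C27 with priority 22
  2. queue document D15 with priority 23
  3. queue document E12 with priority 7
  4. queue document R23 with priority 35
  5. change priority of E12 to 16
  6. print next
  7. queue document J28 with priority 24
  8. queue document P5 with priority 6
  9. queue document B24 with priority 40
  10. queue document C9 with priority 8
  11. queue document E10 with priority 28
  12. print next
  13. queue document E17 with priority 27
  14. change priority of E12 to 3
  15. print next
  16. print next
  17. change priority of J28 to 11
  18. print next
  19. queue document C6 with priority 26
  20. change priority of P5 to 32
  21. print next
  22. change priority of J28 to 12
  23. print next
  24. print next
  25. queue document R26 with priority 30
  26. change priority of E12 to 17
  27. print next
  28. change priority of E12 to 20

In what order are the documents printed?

add C27 (priority 22) → {C27:22}
add D15 (priority 23) → {D15:23, C27:22}
add E12 (priority 7) → {D15:23, C27:22, E12:7}
add R23 (priority 35) → {R23:35, D15:23, C27:22, E12:7}
update E12 to priority 16 → {R23:35, D15:23, C27:22, E12:16}
print next → R23; now {D15:23, C27:22, E12:16}
add J28 (priority 24) → {J28:24, D15:23, C27:22, E12:16}
add P5 (priority 6) → {J28:24, D15:23, C27:22, E12:16, P5:6}
add B24 (priority 40) → {B24:40, J28:24, D15:23, C27:22, E12:16, P5:6}
add C9 (priority 8) → {B24:40, J28:24, D15:23, C27:22, E12:16, C9:8, P5:6}
add E10 (priority 28) → {B24:40, E10:28, J28:24, D15:23, C27:22, E12:16, C9:8, P5:6}
print next → B24; now {E10:28, J28:24, D15:23, C27:22, E12:16, C9:8, P5:6}
add E17 (priority 27) → {E10:28, E17:27, J28:24, D15:23, C27:22, E12:16, C9:8, P5:6}
update E12 to priority 3 → {E10:28, E17:27, J28:24, D15:23, C27:22, C9:8, P5:6, E12:3}
print next → E10; now {E17:27, J28:24, D15:23, C27:22, C9:8, P5:6, E12:3}
print next → E17; now {J28:24, D15:23, C27:22, C9:8, P5:6, E12:3}
update J28 to priority 11 → {D15:23, C27:22, J28:11, C9:8, P5:6, E12:3}
print next → D15; now {C27:22, J28:11, C9:8, P5:6, E12:3}
add C6 (priority 26) → {C6:26, C27:22, J28:11, C9:8, P5:6, E12:3}
update P5 to priority 32 → {P5:32, C6:26, C27:22, J28:11, C9:8, E12:3}
print next → P5; now {C6:26, C27:22, J28:11, C9:8, E12:3}
update J28 to priority 12 → {C6:26, C27:22, J28:12, C9:8, E12:3}
print next → C6; now {C27:22, J28:12, C9:8, E12:3}
print next → C27; now {J28:12, C9:8, E12:3}
add R26 (priority 30) → {R26:30, J28:12, C9:8, E12:3}
update E12 to priority 17 → {R26:30, E12:17, J28:12, C9:8}
print next → R26; now {E12:17, J28:12, C9:8}
update E12 to priority 20 → {E12:20, J28:12, C9:8}

R23, B24, E10, E17, D15, P5, C6, C27, R26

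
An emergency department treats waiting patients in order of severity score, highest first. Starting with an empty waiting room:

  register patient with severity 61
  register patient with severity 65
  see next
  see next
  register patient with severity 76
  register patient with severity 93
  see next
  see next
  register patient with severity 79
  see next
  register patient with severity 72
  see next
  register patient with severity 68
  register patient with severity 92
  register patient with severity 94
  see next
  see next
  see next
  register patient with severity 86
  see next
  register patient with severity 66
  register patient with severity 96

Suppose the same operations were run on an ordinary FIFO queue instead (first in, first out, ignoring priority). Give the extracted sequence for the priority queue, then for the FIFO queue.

priority queue: 65 → 61 → 93 → 76 → 79 → 72 → 94 → 92 → 68 → 86; FIFO queue: 61 → 65 → 76 → 93 → 79 → 72 → 68 → 92 → 94 → 86

insert 61 → {61}
insert 65 → {65, 61}
see next → 65; now {61}
see next → 61; now {}
insert 76 → {76}
insert 93 → {93, 76}
see next → 93; now {76}
see next → 76; now {}
insert 79 → {79}
see next → 79; now {}
insert 72 → {72}
see next → 72; now {}
insert 68 → {68}
insert 92 → {92, 68}
insert 94 → {94, 92, 68}
see next → 94; now {92, 68}
see next → 92; now {68}
see next → 68; now {}
insert 86 → {86}
see next → 86; now {}
insert 66 → {66}
insert 96 → {96, 66}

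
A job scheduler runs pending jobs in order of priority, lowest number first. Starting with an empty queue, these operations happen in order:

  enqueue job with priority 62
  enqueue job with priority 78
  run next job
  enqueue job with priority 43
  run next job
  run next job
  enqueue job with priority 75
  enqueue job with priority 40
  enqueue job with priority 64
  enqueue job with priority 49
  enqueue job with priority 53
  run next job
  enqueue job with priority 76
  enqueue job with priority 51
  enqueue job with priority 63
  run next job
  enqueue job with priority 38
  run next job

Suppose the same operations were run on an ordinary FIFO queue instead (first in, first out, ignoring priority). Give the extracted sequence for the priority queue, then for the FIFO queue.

priority queue: [62, 43, 78, 40, 49, 38]; FIFO queue: 62 → 78 → 43 → 75 → 40 → 64

insert 62 → {62}
insert 78 → {62, 78}
run next job → 62; now {78}
insert 43 → {43, 78}
run next job → 43; now {78}
run next job → 78; now {}
insert 75 → {75}
insert 40 → {40, 75}
insert 64 → {40, 64, 75}
insert 49 → {40, 49, 64, 75}
insert 53 → {40, 49, 53, 64, 75}
run next job → 40; now {49, 53, 64, 75}
insert 76 → {49, 53, 64, 75, 76}
insert 51 → {49, 51, 53, 64, 75, 76}
insert 63 → {49, 51, 53, 63, 64, 75, 76}
run next job → 49; now {51, 53, 63, 64, 75, 76}
insert 38 → {38, 51, 53, 63, 64, 75, 76}
run next job → 38; now {51, 53, 63, 64, 75, 76}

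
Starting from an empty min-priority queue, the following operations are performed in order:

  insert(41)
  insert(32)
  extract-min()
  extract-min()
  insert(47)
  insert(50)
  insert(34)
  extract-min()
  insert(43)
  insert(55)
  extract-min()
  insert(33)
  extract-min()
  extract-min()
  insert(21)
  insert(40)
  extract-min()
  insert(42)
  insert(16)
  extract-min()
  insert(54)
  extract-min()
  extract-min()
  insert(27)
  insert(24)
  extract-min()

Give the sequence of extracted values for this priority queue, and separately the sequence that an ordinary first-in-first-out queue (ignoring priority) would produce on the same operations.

priority queue: 32, 41, 34, 43, 33, 47, 21, 16, 40, 42, 24; FIFO queue: 41 → 32 → 47 → 50 → 34 → 43 → 55 → 33 → 21 → 40 → 42

insert 41 → {41}
insert 32 → {32, 41}
extract-min → 32; now {41}
extract-min → 41; now {}
insert 47 → {47}
insert 50 → {47, 50}
insert 34 → {34, 47, 50}
extract-min → 34; now {47, 50}
insert 43 → {43, 47, 50}
insert 55 → {43, 47, 50, 55}
extract-min → 43; now {47, 50, 55}
insert 33 → {33, 47, 50, 55}
extract-min → 33; now {47, 50, 55}
extract-min → 47; now {50, 55}
insert 21 → {21, 50, 55}
insert 40 → {21, 40, 50, 55}
extract-min → 21; now {40, 50, 55}
insert 42 → {40, 42, 50, 55}
insert 16 → {16, 40, 42, 50, 55}
extract-min → 16; now {40, 42, 50, 55}
insert 54 → {40, 42, 50, 54, 55}
extract-min → 40; now {42, 50, 54, 55}
extract-min → 42; now {50, 54, 55}
insert 27 → {27, 50, 54, 55}
insert 24 → {24, 27, 50, 54, 55}
extract-min → 24; now {27, 50, 54, 55}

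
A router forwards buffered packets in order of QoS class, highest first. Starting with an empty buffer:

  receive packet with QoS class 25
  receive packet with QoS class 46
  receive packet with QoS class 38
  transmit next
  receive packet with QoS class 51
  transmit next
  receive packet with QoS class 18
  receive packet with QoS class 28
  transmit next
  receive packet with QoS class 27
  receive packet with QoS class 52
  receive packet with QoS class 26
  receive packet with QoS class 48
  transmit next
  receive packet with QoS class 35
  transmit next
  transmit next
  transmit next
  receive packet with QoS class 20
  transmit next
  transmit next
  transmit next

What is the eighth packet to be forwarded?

insert 25 → {25}
insert 46 → {46, 25}
insert 38 → {46, 38, 25}
transmit next → 46; now {38, 25}
insert 51 → {51, 38, 25}
transmit next → 51; now {38, 25}
insert 18 → {38, 25, 18}
insert 28 → {38, 28, 25, 18}
transmit next → 38; now {28, 25, 18}
insert 27 → {28, 27, 25, 18}
insert 52 → {52, 28, 27, 25, 18}
insert 26 → {52, 28, 27, 26, 25, 18}
insert 48 → {52, 48, 28, 27, 26, 25, 18}
transmit next → 52; now {48, 28, 27, 26, 25, 18}
insert 35 → {48, 35, 28, 27, 26, 25, 18}
transmit next → 48; now {35, 28, 27, 26, 25, 18}
transmit next → 35; now {28, 27, 26, 25, 18}
transmit next → 28; now {27, 26, 25, 18}
insert 20 → {27, 26, 25, 20, 18}
transmit next → 27; now {26, 25, 20, 18}
transmit next → 26; now {25, 20, 18}
transmit next → 25; now {20, 18}

27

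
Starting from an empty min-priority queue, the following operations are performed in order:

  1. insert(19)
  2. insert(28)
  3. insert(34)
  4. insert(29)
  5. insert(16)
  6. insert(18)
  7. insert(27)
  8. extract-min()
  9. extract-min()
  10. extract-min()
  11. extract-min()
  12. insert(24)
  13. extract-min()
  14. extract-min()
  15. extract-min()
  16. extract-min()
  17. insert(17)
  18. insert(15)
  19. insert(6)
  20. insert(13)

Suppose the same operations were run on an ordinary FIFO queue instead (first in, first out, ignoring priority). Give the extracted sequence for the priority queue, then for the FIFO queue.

insert 19 → {19}
insert 28 → {19, 28}
insert 34 → {19, 28, 34}
insert 29 → {19, 28, 29, 34}
insert 16 → {16, 19, 28, 29, 34}
insert 18 → {16, 18, 19, 28, 29, 34}
insert 27 → {16, 18, 19, 27, 28, 29, 34}
extract-min → 16; now {18, 19, 27, 28, 29, 34}
extract-min → 18; now {19, 27, 28, 29, 34}
extract-min → 19; now {27, 28, 29, 34}
extract-min → 27; now {28, 29, 34}
insert 24 → {24, 28, 29, 34}
extract-min → 24; now {28, 29, 34}
extract-min → 28; now {29, 34}
extract-min → 29; now {34}
extract-min → 34; now {}
insert 17 → {17}
insert 15 → {15, 17}
insert 6 → {6, 15, 17}
insert 13 → {6, 13, 15, 17}

priority queue: [16, 18, 19, 27, 24, 28, 29, 34]; FIFO queue: 19 → 28 → 34 → 29 → 16 → 18 → 27 → 24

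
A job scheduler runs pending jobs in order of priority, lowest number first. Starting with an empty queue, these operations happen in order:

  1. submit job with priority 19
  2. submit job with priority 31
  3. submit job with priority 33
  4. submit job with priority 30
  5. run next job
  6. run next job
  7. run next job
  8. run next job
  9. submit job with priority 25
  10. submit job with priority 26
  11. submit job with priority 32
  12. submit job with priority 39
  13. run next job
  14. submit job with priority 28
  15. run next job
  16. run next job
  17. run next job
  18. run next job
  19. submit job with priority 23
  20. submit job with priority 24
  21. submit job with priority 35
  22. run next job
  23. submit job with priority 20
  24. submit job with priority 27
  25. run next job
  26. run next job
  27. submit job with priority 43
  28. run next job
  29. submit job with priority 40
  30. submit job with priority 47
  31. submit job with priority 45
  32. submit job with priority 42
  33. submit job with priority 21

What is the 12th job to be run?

24

insert 19 → {19}
insert 31 → {19, 31}
insert 33 → {19, 31, 33}
insert 30 → {19, 30, 31, 33}
run next job → 19; now {30, 31, 33}
run next job → 30; now {31, 33}
run next job → 31; now {33}
run next job → 33; now {}
insert 25 → {25}
insert 26 → {25, 26}
insert 32 → {25, 26, 32}
insert 39 → {25, 26, 32, 39}
run next job → 25; now {26, 32, 39}
insert 28 → {26, 28, 32, 39}
run next job → 26; now {28, 32, 39}
run next job → 28; now {32, 39}
run next job → 32; now {39}
run next job → 39; now {}
insert 23 → {23}
insert 24 → {23, 24}
insert 35 → {23, 24, 35}
run next job → 23; now {24, 35}
insert 20 → {20, 24, 35}
insert 27 → {20, 24, 27, 35}
run next job → 20; now {24, 27, 35}
run next job → 24; now {27, 35}
insert 43 → {27, 35, 43}
run next job → 27; now {35, 43}
insert 40 → {35, 40, 43}
insert 47 → {35, 40, 43, 47}
insert 45 → {35, 40, 43, 45, 47}
insert 42 → {35, 40, 42, 43, 45, 47}
insert 21 → {21, 35, 40, 42, 43, 45, 47}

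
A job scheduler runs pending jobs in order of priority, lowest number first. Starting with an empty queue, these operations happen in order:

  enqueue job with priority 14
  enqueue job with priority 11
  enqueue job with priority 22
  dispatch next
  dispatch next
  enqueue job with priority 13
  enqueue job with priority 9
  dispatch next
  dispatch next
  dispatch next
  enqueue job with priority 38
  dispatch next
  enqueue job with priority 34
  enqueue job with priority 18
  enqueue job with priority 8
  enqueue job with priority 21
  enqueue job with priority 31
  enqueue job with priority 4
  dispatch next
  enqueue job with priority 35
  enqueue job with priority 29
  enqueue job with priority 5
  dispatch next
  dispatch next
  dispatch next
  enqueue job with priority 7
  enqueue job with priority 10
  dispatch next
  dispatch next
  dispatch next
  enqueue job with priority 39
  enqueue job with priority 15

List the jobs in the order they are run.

insert 14 → {14}
insert 11 → {11, 14}
insert 22 → {11, 14, 22}
dispatch next → 11; now {14, 22}
dispatch next → 14; now {22}
insert 13 → {13, 22}
insert 9 → {9, 13, 22}
dispatch next → 9; now {13, 22}
dispatch next → 13; now {22}
dispatch next → 22; now {}
insert 38 → {38}
dispatch next → 38; now {}
insert 34 → {34}
insert 18 → {18, 34}
insert 8 → {8, 18, 34}
insert 21 → {8, 18, 21, 34}
insert 31 → {8, 18, 21, 31, 34}
insert 4 → {4, 8, 18, 21, 31, 34}
dispatch next → 4; now {8, 18, 21, 31, 34}
insert 35 → {8, 18, 21, 31, 34, 35}
insert 29 → {8, 18, 21, 29, 31, 34, 35}
insert 5 → {5, 8, 18, 21, 29, 31, 34, 35}
dispatch next → 5; now {8, 18, 21, 29, 31, 34, 35}
dispatch next → 8; now {18, 21, 29, 31, 34, 35}
dispatch next → 18; now {21, 29, 31, 34, 35}
insert 7 → {7, 21, 29, 31, 34, 35}
insert 10 → {7, 10, 21, 29, 31, 34, 35}
dispatch next → 7; now {10, 21, 29, 31, 34, 35}
dispatch next → 10; now {21, 29, 31, 34, 35}
dispatch next → 21; now {29, 31, 34, 35}
insert 39 → {29, 31, 34, 35, 39}
insert 15 → {15, 29, 31, 34, 35, 39}

11 → 14 → 9 → 13 → 22 → 38 → 4 → 5 → 8 → 18 → 7 → 10 → 21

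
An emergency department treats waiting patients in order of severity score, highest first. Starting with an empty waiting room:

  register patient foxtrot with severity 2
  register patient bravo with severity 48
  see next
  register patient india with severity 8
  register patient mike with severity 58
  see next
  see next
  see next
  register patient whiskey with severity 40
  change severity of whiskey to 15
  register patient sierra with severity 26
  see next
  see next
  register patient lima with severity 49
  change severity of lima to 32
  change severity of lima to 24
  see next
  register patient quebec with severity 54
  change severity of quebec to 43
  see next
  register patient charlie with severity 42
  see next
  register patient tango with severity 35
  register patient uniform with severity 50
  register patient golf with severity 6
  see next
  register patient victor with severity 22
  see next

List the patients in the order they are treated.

bravo → mike → india → foxtrot → sierra → whiskey → lima → quebec → charlie → uniform → tango

add foxtrot (severity 2) → {foxtrot:2}
add bravo (severity 48) → {bravo:48, foxtrot:2}
see next → bravo; now {foxtrot:2}
add india (severity 8) → {india:8, foxtrot:2}
add mike (severity 58) → {mike:58, india:8, foxtrot:2}
see next → mike; now {india:8, foxtrot:2}
see next → india; now {foxtrot:2}
see next → foxtrot; now {}
add whiskey (severity 40) → {whiskey:40}
update whiskey to severity 15 → {whiskey:15}
add sierra (severity 26) → {sierra:26, whiskey:15}
see next → sierra; now {whiskey:15}
see next → whiskey; now {}
add lima (severity 49) → {lima:49}
update lima to severity 32 → {lima:32}
update lima to severity 24 → {lima:24}
see next → lima; now {}
add quebec (severity 54) → {quebec:54}
update quebec to severity 43 → {quebec:43}
see next → quebec; now {}
add charlie (severity 42) → {charlie:42}
see next → charlie; now {}
add tango (severity 35) → {tango:35}
add uniform (severity 50) → {uniform:50, tango:35}
add golf (severity 6) → {uniform:50, tango:35, golf:6}
see next → uniform; now {tango:35, golf:6}
add victor (severity 22) → {tango:35, victor:22, golf:6}
see next → tango; now {victor:22, golf:6}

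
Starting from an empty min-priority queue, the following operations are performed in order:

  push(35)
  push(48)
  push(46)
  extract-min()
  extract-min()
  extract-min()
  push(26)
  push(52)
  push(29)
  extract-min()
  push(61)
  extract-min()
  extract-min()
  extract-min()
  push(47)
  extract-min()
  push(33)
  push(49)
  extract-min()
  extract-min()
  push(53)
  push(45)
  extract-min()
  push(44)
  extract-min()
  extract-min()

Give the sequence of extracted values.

35 → 46 → 48 → 26 → 29 → 52 → 61 → 47 → 33 → 49 → 45 → 44 → 53

insert 35 → {35}
insert 48 → {35, 48}
insert 46 → {35, 46, 48}
extract-min → 35; now {46, 48}
extract-min → 46; now {48}
extract-min → 48; now {}
insert 26 → {26}
insert 52 → {26, 52}
insert 29 → {26, 29, 52}
extract-min → 26; now {29, 52}
insert 61 → {29, 52, 61}
extract-min → 29; now {52, 61}
extract-min → 52; now {61}
extract-min → 61; now {}
insert 47 → {47}
extract-min → 47; now {}
insert 33 → {33}
insert 49 → {33, 49}
extract-min → 33; now {49}
extract-min → 49; now {}
insert 53 → {53}
insert 45 → {45, 53}
extract-min → 45; now {53}
insert 44 → {44, 53}
extract-min → 44; now {53}
extract-min → 53; now {}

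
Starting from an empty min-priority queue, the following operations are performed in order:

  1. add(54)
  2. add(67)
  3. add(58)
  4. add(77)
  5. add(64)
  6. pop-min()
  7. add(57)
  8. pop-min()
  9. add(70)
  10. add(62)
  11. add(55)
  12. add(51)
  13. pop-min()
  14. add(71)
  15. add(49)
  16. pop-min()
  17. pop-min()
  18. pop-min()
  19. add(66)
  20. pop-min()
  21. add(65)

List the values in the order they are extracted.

54, 57, 51, 49, 55, 58, 62

insert 54 → {54}
insert 67 → {54, 67}
insert 58 → {54, 58, 67}
insert 77 → {54, 58, 67, 77}
insert 64 → {54, 58, 64, 67, 77}
pop-min → 54; now {58, 64, 67, 77}
insert 57 → {57, 58, 64, 67, 77}
pop-min → 57; now {58, 64, 67, 77}
insert 70 → {58, 64, 67, 70, 77}
insert 62 → {58, 62, 64, 67, 70, 77}
insert 55 → {55, 58, 62, 64, 67, 70, 77}
insert 51 → {51, 55, 58, 62, 64, 67, 70, 77}
pop-min → 51; now {55, 58, 62, 64, 67, 70, 77}
insert 71 → {55, 58, 62, 64, 67, 70, 71, 77}
insert 49 → {49, 55, 58, 62, 64, 67, 70, 71, 77}
pop-min → 49; now {55, 58, 62, 64, 67, 70, 71, 77}
pop-min → 55; now {58, 62, 64, 67, 70, 71, 77}
pop-min → 58; now {62, 64, 67, 70, 71, 77}
insert 66 → {62, 64, 66, 67, 70, 71, 77}
pop-min → 62; now {64, 66, 67, 70, 71, 77}
insert 65 → {64, 65, 66, 67, 70, 71, 77}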